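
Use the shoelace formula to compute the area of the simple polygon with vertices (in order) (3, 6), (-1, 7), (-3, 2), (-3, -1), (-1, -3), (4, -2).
Area = 107/2

Shoelace formula: Area = (1/2) |Σ_i (x_i · y_{i+1} − x_{i+1} · y_i)| (indices mod n). Compute each cross term:
  (3)(7) − (-1)(6) = 27
  (-1)(2) − (-3)(7) = 19
  (-3)(-1) − (-3)(2) = 9
  (-3)(-3) − (-1)(-1) = 8
  (-1)(-2) − (4)(-3) = 14
  (4)(6) − (3)(-2) = 30
Sum = 107, so (signed) Area = 107/2 = 107/2, |Area| = 107/2.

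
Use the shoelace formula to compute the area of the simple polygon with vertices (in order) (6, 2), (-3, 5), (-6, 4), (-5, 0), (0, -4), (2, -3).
Area = 62

Shoelace formula: Area = (1/2) |Σ_i (x_i · y_{i+1} − x_{i+1} · y_i)| (indices mod n). Compute each cross term:
  (6)(5) − (-3)(2) = 36
  (-3)(4) − (-6)(5) = 18
  (-6)(0) − (-5)(4) = 20
  (-5)(-4) − (0)(0) = 20
  (0)(-3) − (2)(-4) = 8
  (2)(2) − (6)(-3) = 22
Sum = 124, so (signed) Area = 124/2 = 62, |Area| = 62.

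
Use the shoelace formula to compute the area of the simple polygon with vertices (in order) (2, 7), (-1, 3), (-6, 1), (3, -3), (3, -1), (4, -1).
Area = 41

Shoelace formula: Area = (1/2) |Σ_i (x_i · y_{i+1} − x_{i+1} · y_i)| (indices mod n). Compute each cross term:
  (2)(3) − (-1)(7) = 13
  (-1)(1) − (-6)(3) = 17
  (-6)(-3) − (3)(1) = 15
  (3)(-1) − (3)(-3) = 6
  (3)(-1) − (4)(-1) = 1
  (4)(7) − (2)(-1) = 30
Sum = 82, so (signed) Area = 82/2 = 41, |Area| = 41.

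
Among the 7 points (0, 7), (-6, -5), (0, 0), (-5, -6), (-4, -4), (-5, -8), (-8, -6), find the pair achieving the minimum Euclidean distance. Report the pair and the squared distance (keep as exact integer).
Pair = ((-6, -5), (-5, -6)); squared distance = 2

Compute all C(7, 2) = 21 pairwise squared distances (x_i − x_j)² + (y_i − y_j)². The minimum is 2, attained by the pair ((-6, -5), (-5, -6)).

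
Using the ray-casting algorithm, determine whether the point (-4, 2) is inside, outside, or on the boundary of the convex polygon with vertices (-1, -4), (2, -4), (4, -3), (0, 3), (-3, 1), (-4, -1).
The point (-4, 2) lies strictly outside the polygon

Cast a horizontal ray to the right from the query point and count how many polygon edges it crosses (each edge strictly once or zero times, handled with the usual half-open convention). 
Parity of crossings → even ⇒ outside.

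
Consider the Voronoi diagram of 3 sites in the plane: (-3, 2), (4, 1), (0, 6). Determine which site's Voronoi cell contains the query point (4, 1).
Nearest site = (4, 1)

The Voronoi cell of site s contains exactly those query points closer to s than to any other site. Compute squared distances from q = (4, 1) to each site:
  (4 − 4)² + (1 − 1)² = 0
  (0 − 4)² + (6 − 1)² = 41
  (-3 − 4)² + (2 − 1)² = 50
Minimum is attained by (4, 1), so q lies in its Voronoi cell.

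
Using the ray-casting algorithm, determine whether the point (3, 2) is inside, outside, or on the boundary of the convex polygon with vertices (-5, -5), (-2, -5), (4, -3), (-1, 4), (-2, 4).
The point (3, 2) lies strictly outside the polygon

Cast a horizontal ray to the right from the query point and count how many polygon edges it crosses (each edge strictly once or zero times, handled with the usual half-open convention). 
Parity of crossings → even ⇒ outside.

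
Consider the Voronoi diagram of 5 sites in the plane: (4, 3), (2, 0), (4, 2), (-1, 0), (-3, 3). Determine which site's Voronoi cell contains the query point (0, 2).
Nearest site = (-1, 0)

The Voronoi cell of site s contains exactly those query points closer to s than to any other site. Compute squared distances from q = (0, 2) to each site:
  (-1 − 0)² + (0 − 2)² = 5
  (2 − 0)² + (0 − 2)² = 8
  (-3 − 0)² + (3 − 2)² = 10
  (4 − 0)² + (2 − 2)² = 16
  (4 − 0)² + (3 − 2)² = 17
Minimum is attained by (-1, 0), so q lies in its Voronoi cell.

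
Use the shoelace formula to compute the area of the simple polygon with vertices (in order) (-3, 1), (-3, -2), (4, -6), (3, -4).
Area = 14

Shoelace formula: Area = (1/2) |Σ_i (x_i · y_{i+1} − x_{i+1} · y_i)| (indices mod n). Compute each cross term:
  (-3)(-2) − (-3)(1) = 9
  (-3)(-6) − (4)(-2) = 26
  (4)(-4) − (3)(-6) = 2
  (3)(1) − (-3)(-4) = -9
Sum = 28, so (signed) Area = 28/2 = 14, |Area| = 14.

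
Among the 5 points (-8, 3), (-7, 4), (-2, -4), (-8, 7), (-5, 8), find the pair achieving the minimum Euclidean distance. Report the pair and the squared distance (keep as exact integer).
Pair = ((-8, 3), (-7, 4)); squared distance = 2

Compute all C(5, 2) = 10 pairwise squared distances (x_i − x_j)² + (y_i − y_j)². The minimum is 2, attained by the pair ((-8, 3), (-7, 4)).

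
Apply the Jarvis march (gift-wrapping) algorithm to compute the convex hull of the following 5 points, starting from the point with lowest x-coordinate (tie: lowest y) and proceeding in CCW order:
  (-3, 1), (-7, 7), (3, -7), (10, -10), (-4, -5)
Hull (CCW) = [(-7, 7), (-4, -5), (10, -10)]

Jarvis march: at each step, from the current hull vertex p, select the next vertex q as the point such that every other point lies strictly to the left of (or on) the directed line p → q. (Equivalently: for every other point r, the cross product (q − p) × (r − p) ≥ 0.)
Starting point (lowest x, tie lowest y): (-7, 7). Wrap until returning to start. Resulting hull: (-7, 7), (-4, -5), (10, -10).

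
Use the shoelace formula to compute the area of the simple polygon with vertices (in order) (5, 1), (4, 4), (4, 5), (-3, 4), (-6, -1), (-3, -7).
Area = 149/2

Shoelace formula: Area = (1/2) |Σ_i (x_i · y_{i+1} − x_{i+1} · y_i)| (indices mod n). Compute each cross term:
  (5)(4) − (4)(1) = 16
  (4)(5) − (4)(4) = 4
  (4)(4) − (-3)(5) = 31
  (-3)(-1) − (-6)(4) = 27
  (-6)(-7) − (-3)(-1) = 39
  (-3)(1) − (5)(-7) = 32
Sum = 149, so (signed) Area = 149/2 = 149/2, |Area| = 149/2.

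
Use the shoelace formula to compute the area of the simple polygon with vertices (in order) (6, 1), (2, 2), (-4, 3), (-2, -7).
Area = 49

Shoelace formula: Area = (1/2) |Σ_i (x_i · y_{i+1} − x_{i+1} · y_i)| (indices mod n). Compute each cross term:
  (6)(2) − (2)(1) = 10
  (2)(3) − (-4)(2) = 14
  (-4)(-7) − (-2)(3) = 34
  (-2)(1) − (6)(-7) = 40
Sum = 98, so (signed) Area = 98/2 = 49, |Area| = 49.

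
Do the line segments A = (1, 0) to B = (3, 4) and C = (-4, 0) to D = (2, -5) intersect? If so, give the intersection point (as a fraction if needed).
No (intersection of containing lines falls outside at least one segment)

Parametrize and solve: t = -25/34, s = 10/17. At least one of these is outside [0, 1], so the segments do not intersect.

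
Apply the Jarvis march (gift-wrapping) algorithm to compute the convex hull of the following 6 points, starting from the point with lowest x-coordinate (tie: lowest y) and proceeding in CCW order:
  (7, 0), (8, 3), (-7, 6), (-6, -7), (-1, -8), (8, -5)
Hull (CCW) = [(-7, 6), (-6, -7), (-1, -8), (8, -5), (8, 3)]

Jarvis march: at each step, from the current hull vertex p, select the next vertex q as the point such that every other point lies strictly to the left of (or on) the directed line p → q. (Equivalently: for every other point r, the cross product (q − p) × (r − p) ≥ 0.)
Starting point (lowest x, tie lowest y): (-7, 6). Wrap until returning to start. Resulting hull: (-7, 6), (-6, -7), (-1, -8), (8, -5), (8, 3).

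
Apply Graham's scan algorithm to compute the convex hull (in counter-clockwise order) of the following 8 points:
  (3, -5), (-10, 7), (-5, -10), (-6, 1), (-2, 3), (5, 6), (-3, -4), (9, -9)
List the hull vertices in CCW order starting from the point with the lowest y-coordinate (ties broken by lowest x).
Hull (CCW) = [(-5, -10), (9, -9), (5, 6), (-10, 7)]

Graham scan procedure:
  1. Find the pivot p₀ = point with lowest y (tie → lowest x): (-5, -10).
  2. Sort the remaining points by polar angle around p₀.
  3. Walk through sorted points, maintaining a stack; pop the top while the last three entries make a non-left turn (cross product ≤ 0).
  4. Final stack is the convex hull in CCW order: (-5, -10), (9, -9), (5, 6), (-10, 7).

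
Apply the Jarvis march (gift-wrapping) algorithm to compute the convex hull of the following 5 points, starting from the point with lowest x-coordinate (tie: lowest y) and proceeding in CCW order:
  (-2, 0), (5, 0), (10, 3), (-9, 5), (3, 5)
Hull (CCW) = [(-9, 5), (-2, 0), (5, 0), (10, 3), (3, 5)]

Jarvis march: at each step, from the current hull vertex p, select the next vertex q as the point such that every other point lies strictly to the left of (or on) the directed line p → q. (Equivalently: for every other point r, the cross product (q − p) × (r − p) ≥ 0.)
Starting point (lowest x, tie lowest y): (-9, 5). Wrap until returning to start. Resulting hull: (-9, 5), (-2, 0), (5, 0), (10, 3), (3, 5).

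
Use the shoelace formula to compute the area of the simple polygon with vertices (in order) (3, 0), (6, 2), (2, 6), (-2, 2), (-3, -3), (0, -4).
Area = 45

Shoelace formula: Area = (1/2) |Σ_i (x_i · y_{i+1} − x_{i+1} · y_i)| (indices mod n). Compute each cross term:
  (3)(2) − (6)(0) = 6
  (6)(6) − (2)(2) = 32
  (2)(2) − (-2)(6) = 16
  (-2)(-3) − (-3)(2) = 12
  (-3)(-4) − (0)(-3) = 12
  (0)(0) − (3)(-4) = 12
Sum = 90, so (signed) Area = 90/2 = 45, |Area| = 45.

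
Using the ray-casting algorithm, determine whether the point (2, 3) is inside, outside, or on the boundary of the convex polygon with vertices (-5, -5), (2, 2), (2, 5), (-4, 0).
The point (2, 3) lies on the polygon boundary

Boundary check: the query satisfies the collinearity and bounding-box conditions for some polygon edge, so it lies exactly on the boundary.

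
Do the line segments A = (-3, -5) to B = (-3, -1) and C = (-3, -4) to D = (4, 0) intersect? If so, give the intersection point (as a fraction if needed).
Yes; intersection at (-3, -4) (t = 1/4 on AB, s = 0 on CD)

Parametrize AB as A + t(B − A) = (-3 + 0 t, -5 + 4 t) and CD as C + s(D − C) = (-3 + 7 s, -4 + 4 s). Solve the linear system for (t, s). Determinant = 28 ≠ 0, so a unique intersection of the containing lines exists. Solution: t = 1/4, s = 0 — both in [0, 1], so the segments cross. Intersection point: (-3, -4).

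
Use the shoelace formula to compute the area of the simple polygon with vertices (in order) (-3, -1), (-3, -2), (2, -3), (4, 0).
Area = 12

Shoelace formula: Area = (1/2) |Σ_i (x_i · y_{i+1} − x_{i+1} · y_i)| (indices mod n). Compute each cross term:
  (-3)(-2) − (-3)(-1) = 3
  (-3)(-3) − (2)(-2) = 13
  (2)(0) − (4)(-3) = 12
  (4)(-1) − (-3)(0) = -4
Sum = 24, so (signed) Area = 24/2 = 12, |Area| = 12.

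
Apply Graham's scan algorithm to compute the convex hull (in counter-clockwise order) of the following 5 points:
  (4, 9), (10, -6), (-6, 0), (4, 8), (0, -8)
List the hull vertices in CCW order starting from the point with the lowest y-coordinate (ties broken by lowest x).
Hull (CCW) = [(0, -8), (10, -6), (4, 9), (-6, 0)]

Graham scan procedure:
  1. Find the pivot p₀ = point with lowest y (tie → lowest x): (0, -8).
  2. Sort the remaining points by polar angle around p₀.
  3. Walk through sorted points, maintaining a stack; pop the top while the last three entries make a non-left turn (cross product ≤ 0).
  4. Final stack is the convex hull in CCW order: (0, -8), (10, -6), (4, 9), (-6, 0).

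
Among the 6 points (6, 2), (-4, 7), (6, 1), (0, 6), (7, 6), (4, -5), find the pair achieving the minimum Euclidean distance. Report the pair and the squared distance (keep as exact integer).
Pair = ((6, 2), (6, 1)); squared distance = 1

Compute all C(6, 2) = 15 pairwise squared distances (x_i − x_j)² + (y_i − y_j)². The minimum is 1, attained by the pair ((6, 2), (6, 1)).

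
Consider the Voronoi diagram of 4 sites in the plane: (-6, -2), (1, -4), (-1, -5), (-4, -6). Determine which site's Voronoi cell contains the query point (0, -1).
Nearest site = (1, -4)

The Voronoi cell of site s contains exactly those query points closer to s than to any other site. Compute squared distances from q = (0, -1) to each site:
  (1 − 0)² + (-4 − -1)² = 10
  (-1 − 0)² + (-5 − -1)² = 17
  (-6 − 0)² + (-2 − -1)² = 37
  (-4 − 0)² + (-6 − -1)² = 41
Minimum is attained by (1, -4), so q lies in its Voronoi cell.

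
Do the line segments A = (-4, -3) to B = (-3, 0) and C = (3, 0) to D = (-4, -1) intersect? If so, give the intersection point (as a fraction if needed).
Yes; intersection at (-33/10, -9/10) (t = 7/10 on AB, s = 9/10 on CD)

Parametrize AB as A + t(B − A) = (-4 + 1 t, -3 + 3 t) and CD as C + s(D − C) = (3 + -7 s, 0 + -1 s). Solve the linear system for (t, s). Determinant = -20 ≠ 0, so a unique intersection of the containing lines exists. Solution: t = 7/10, s = 9/10 — both in [0, 1], so the segments cross. Intersection point: (-33/10, -9/10).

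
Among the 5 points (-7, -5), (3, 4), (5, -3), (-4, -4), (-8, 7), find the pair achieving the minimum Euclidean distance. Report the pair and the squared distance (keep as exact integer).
Pair = ((-7, -5), (-4, -4)); squared distance = 10

Compute all C(5, 2) = 10 pairwise squared distances (x_i − x_j)² + (y_i − y_j)². The minimum is 10, attained by the pair ((-7, -5), (-4, -4)).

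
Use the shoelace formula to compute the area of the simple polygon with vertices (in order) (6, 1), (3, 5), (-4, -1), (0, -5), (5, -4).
Area = 59

Shoelace formula: Area = (1/2) |Σ_i (x_i · y_{i+1} − x_{i+1} · y_i)| (indices mod n). Compute each cross term:
  (6)(5) − (3)(1) = 27
  (3)(-1) − (-4)(5) = 17
  (-4)(-5) − (0)(-1) = 20
  (0)(-4) − (5)(-5) = 25
  (5)(1) − (6)(-4) = 29
Sum = 118, so (signed) Area = 118/2 = 59, |Area| = 59.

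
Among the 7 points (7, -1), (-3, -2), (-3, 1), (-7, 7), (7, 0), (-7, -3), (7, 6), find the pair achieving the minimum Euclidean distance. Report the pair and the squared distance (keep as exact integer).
Pair = ((7, -1), (7, 0)); squared distance = 1

Compute all C(7, 2) = 21 pairwise squared distances (x_i − x_j)² + (y_i − y_j)². The minimum is 1, attained by the pair ((7, -1), (7, 0)).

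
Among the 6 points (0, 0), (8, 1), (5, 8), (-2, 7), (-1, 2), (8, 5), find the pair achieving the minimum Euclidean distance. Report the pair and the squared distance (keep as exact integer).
Pair = ((0, 0), (-1, 2)); squared distance = 5

Compute all C(6, 2) = 15 pairwise squared distances (x_i − x_j)² + (y_i − y_j)². The minimum is 5, attained by the pair ((0, 0), (-1, 2)).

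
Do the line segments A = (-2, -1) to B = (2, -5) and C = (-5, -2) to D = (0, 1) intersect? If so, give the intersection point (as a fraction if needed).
No (intersection of containing lines falls outside at least one segment)

Parametrize and solve: t = -1/8, s = 1/2. At least one of these is outside [0, 1], so the segments do not intersect.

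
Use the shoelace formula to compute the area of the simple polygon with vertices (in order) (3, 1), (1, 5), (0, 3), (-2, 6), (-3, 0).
Area = 19

Shoelace formula: Area = (1/2) |Σ_i (x_i · y_{i+1} − x_{i+1} · y_i)| (indices mod n). Compute each cross term:
  (3)(5) − (1)(1) = 14
  (1)(3) − (0)(5) = 3
  (0)(6) − (-2)(3) = 6
  (-2)(0) − (-3)(6) = 18
  (-3)(1) − (3)(0) = -3
Sum = 38, so (signed) Area = 38/2 = 19, |Area| = 19.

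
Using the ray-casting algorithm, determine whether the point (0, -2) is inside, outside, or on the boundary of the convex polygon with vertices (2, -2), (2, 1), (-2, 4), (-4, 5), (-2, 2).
The point (0, -2) lies strictly outside the polygon

Cast a horizontal ray to the right from the query point and count how many polygon edges it crosses (each edge strictly once or zero times, handled with the usual half-open convention). 
Parity of crossings → even ⇒ outside.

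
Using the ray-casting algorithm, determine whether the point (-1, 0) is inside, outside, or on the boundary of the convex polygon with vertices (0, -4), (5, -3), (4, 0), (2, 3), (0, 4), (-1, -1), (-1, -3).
The point (-1, 0) lies strictly outside the polygon

Cast a horizontal ray to the right from the query point and count how many polygon edges it crosses (each edge strictly once or zero times, handled with the usual half-open convention). 
Parity of crossings → even ⇒ outside.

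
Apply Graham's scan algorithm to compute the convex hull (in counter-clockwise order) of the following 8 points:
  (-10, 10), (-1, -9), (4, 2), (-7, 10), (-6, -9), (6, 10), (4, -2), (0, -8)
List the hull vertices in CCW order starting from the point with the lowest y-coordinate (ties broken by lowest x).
Hull (CCW) = [(-6, -9), (-1, -9), (0, -8), (4, -2), (6, 10), (-10, 10)]

Graham scan procedure:
  1. Find the pivot p₀ = point with lowest y (tie → lowest x): (-6, -9).
  2. Sort the remaining points by polar angle around p₀.
  3. Walk through sorted points, maintaining a stack; pop the top while the last three entries make a non-left turn (cross product ≤ 0).
  4. Final stack is the convex hull in CCW order: (-6, -9), (-1, -9), (0, -8), (4, -2), (6, 10), (-10, 10).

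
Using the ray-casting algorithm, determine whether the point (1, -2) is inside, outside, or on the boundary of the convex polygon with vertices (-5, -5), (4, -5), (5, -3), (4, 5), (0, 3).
The point (1, -2) lies strictly inside the polygon

Cast a horizontal ray to the right from the query point and count how many polygon edges it crosses (each edge strictly once or zero times, handled with the usual half-open convention). 
Parity of crossings → odd ⇒ inside.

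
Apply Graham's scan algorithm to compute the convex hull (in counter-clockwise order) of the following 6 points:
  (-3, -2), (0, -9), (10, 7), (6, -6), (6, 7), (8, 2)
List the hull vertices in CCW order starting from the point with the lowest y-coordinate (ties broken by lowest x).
Hull (CCW) = [(0, -9), (6, -6), (10, 7), (6, 7), (-3, -2)]

Graham scan procedure:
  1. Find the pivot p₀ = point with lowest y (tie → lowest x): (0, -9).
  2. Sort the remaining points by polar angle around p₀.
  3. Walk through sorted points, maintaining a stack; pop the top while the last three entries make a non-left turn (cross product ≤ 0).
  4. Final stack is the convex hull in CCW order: (0, -9), (6, -6), (10, 7), (6, 7), (-3, -2).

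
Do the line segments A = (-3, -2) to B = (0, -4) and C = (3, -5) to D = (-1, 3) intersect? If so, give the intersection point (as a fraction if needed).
No (intersection of containing lines falls outside at least one segment)

Parametrize and solve: t = 9/4, s = -3/16. At least one of these is outside [0, 1], so the segments do not intersect.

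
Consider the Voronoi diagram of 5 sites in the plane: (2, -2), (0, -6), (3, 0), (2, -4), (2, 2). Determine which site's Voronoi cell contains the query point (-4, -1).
Nearest site = (2, -2)

The Voronoi cell of site s contains exactly those query points closer to s than to any other site. Compute squared distances from q = (-4, -1) to each site:
  (2 − -4)² + (-2 − -1)² = 37
  (0 − -4)² + (-6 − -1)² = 41
  (2 − -4)² + (-4 − -1)² = 45
  (2 − -4)² + (2 − -1)² = 45
  (3 − -4)² + (0 − -1)² = 50
Minimum is attained by (2, -2), so q lies in its Voronoi cell.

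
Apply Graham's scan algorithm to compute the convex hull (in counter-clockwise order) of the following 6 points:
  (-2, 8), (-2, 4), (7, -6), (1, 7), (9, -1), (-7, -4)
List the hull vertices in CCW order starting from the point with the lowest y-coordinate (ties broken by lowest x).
Hull (CCW) = [(7, -6), (9, -1), (1, 7), (-2, 8), (-7, -4)]

Graham scan procedure:
  1. Find the pivot p₀ = point with lowest y (tie → lowest x): (7, -6).
  2. Sort the remaining points by polar angle around p₀.
  3. Walk through sorted points, maintaining a stack; pop the top while the last three entries make a non-left turn (cross product ≤ 0).
  4. Final stack is the convex hull in CCW order: (7, -6), (9, -1), (1, 7), (-2, 8), (-7, -4).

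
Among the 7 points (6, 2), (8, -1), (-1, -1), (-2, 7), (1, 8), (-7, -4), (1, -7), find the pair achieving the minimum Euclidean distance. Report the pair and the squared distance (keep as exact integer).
Pair = ((-2, 7), (1, 8)); squared distance = 10

Compute all C(7, 2) = 21 pairwise squared distances (x_i − x_j)² + (y_i − y_j)². The minimum is 10, attained by the pair ((-2, 7), (1, 8)).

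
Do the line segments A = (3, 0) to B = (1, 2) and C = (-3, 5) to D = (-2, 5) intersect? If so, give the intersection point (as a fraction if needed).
No (intersection of containing lines falls outside at least one segment)

Parametrize and solve: t = 5/2, s = 1. At least one of these is outside [0, 1], so the segments do not intersect.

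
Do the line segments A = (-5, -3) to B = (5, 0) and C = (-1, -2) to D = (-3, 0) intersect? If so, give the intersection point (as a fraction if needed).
Yes; intersection at (-15/13, -24/13) (t = 5/13 on AB, s = 1/13 on CD)

Parametrize AB as A + t(B − A) = (-5 + 10 t, -3 + 3 t) and CD as C + s(D − C) = (-1 + -2 s, -2 + 2 s). Solve the linear system for (t, s). Determinant = -26 ≠ 0, so a unique intersection of the containing lines exists. Solution: t = 5/13, s = 1/13 — both in [0, 1], so the segments cross. Intersection point: (-15/13, -24/13).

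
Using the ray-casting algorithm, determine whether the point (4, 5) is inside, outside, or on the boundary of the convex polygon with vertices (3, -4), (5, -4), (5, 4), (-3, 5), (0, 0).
The point (4, 5) lies strictly outside the polygon

Cast a horizontal ray to the right from the query point and count how many polygon edges it crosses (each edge strictly once or zero times, handled with the usual half-open convention). 
Parity of crossings → even ⇒ outside.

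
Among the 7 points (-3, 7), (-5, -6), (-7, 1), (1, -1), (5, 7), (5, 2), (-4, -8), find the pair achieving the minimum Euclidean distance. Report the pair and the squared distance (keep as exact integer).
Pair = ((-5, -6), (-4, -8)); squared distance = 5

Compute all C(7, 2) = 21 pairwise squared distances (x_i − x_j)² + (y_i − y_j)². The minimum is 5, attained by the pair ((-5, -6), (-4, -8)).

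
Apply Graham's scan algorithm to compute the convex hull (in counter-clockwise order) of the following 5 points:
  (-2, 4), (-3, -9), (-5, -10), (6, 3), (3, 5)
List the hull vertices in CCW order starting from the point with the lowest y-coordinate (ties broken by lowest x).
Hull (CCW) = [(-5, -10), (-3, -9), (6, 3), (3, 5), (-2, 4)]

Graham scan procedure:
  1. Find the pivot p₀ = point with lowest y (tie → lowest x): (-5, -10).
  2. Sort the remaining points by polar angle around p₀.
  3. Walk through sorted points, maintaining a stack; pop the top while the last three entries make a non-left turn (cross product ≤ 0).
  4. Final stack is the convex hull in CCW order: (-5, -10), (-3, -9), (6, 3), (3, 5), (-2, 4).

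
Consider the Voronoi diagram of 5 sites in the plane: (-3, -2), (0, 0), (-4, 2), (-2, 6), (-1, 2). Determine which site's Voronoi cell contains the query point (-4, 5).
Nearest site = (-2, 6)

The Voronoi cell of site s contains exactly those query points closer to s than to any other site. Compute squared distances from q = (-4, 5) to each site:
  (-2 − -4)² + (6 − 5)² = 5
  (-4 − -4)² + (2 − 5)² = 9
  (-1 − -4)² + (2 − 5)² = 18
  (0 − -4)² + (0 − 5)² = 41
  (-3 − -4)² + (-2 − 5)² = 50
Minimum is attained by (-2, 6), so q lies in its Voronoi cell.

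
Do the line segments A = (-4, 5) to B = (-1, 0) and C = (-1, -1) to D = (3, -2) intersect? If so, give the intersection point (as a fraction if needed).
No (intersection of containing lines falls outside at least one segment)

Parametrize and solve: t = 21/17, s = 3/17. At least one of these is outside [0, 1], so the segments do not intersect.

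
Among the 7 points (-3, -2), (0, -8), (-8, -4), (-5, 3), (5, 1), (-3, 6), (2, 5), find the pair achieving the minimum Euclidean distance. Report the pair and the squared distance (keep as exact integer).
Pair = ((-5, 3), (-3, 6)); squared distance = 13

Compute all C(7, 2) = 21 pairwise squared distances (x_i − x_j)² + (y_i − y_j)². The minimum is 13, attained by the pair ((-5, 3), (-3, 6)).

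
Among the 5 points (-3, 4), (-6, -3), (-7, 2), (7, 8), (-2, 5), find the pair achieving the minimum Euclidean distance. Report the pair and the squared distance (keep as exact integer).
Pair = ((-3, 4), (-2, 5)); squared distance = 2

Compute all C(5, 2) = 10 pairwise squared distances (x_i − x_j)² + (y_i − y_j)². The minimum is 2, attained by the pair ((-3, 4), (-2, 5)).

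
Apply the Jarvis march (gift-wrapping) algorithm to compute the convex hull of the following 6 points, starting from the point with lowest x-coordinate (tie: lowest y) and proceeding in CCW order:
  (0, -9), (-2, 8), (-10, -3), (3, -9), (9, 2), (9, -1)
Hull (CCW) = [(-10, -3), (0, -9), (3, -9), (9, -1), (9, 2), (-2, 8)]

Jarvis march: at each step, from the current hull vertex p, select the next vertex q as the point such that every other point lies strictly to the left of (or on) the directed line p → q. (Equivalently: for every other point r, the cross product (q − p) × (r − p) ≥ 0.)
Starting point (lowest x, tie lowest y): (-10, -3). Wrap until returning to start. Resulting hull: (-10, -3), (0, -9), (3, -9), (9, -1), (9, 2), (-2, 8).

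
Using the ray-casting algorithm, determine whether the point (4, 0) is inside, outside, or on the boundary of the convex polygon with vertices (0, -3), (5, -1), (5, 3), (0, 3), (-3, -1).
The point (4, 0) lies strictly inside the polygon

Cast a horizontal ray to the right from the query point and count how many polygon edges it crosses (each edge strictly once or zero times, handled with the usual half-open convention). 
Parity of crossings → odd ⇒ inside.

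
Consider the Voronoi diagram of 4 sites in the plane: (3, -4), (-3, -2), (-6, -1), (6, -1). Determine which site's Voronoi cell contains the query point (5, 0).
Nearest site = (6, -1)

The Voronoi cell of site s contains exactly those query points closer to s than to any other site. Compute squared distances from q = (5, 0) to each site:
  (6 − 5)² + (-1 − 0)² = 2
  (3 − 5)² + (-4 − 0)² = 20
  (-3 − 5)² + (-2 − 0)² = 68
  (-6 − 5)² + (-1 − 0)² = 122
Minimum is attained by (6, -1), so q lies in its Voronoi cell.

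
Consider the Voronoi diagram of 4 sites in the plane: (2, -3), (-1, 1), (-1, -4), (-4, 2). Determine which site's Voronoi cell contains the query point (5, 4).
Nearest site = (-1, 1)

The Voronoi cell of site s contains exactly those query points closer to s than to any other site. Compute squared distances from q = (5, 4) to each site:
  (-1 − 5)² + (1 − 4)² = 45
  (2 − 5)² + (-3 − 4)² = 58
  (-4 − 5)² + (2 − 4)² = 85
  (-1 − 5)² + (-4 − 4)² = 100
Minimum is attained by (-1, 1), so q lies in its Voronoi cell.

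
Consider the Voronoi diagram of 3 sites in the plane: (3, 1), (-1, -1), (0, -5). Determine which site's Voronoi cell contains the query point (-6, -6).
Nearest site = (0, -5)

The Voronoi cell of site s contains exactly those query points closer to s than to any other site. Compute squared distances from q = (-6, -6) to each site:
  (0 − -6)² + (-5 − -6)² = 37
  (-1 − -6)² + (-1 − -6)² = 50
  (3 − -6)² + (1 − -6)² = 130
Minimum is attained by (0, -5), so q lies in its Voronoi cell.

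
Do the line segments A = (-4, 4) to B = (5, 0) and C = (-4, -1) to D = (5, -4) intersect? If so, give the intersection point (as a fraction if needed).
No (intersection of containing lines falls outside at least one segment)

Parametrize and solve: t = 5, s = 5. At least one of these is outside [0, 1], so the segments do not intersect.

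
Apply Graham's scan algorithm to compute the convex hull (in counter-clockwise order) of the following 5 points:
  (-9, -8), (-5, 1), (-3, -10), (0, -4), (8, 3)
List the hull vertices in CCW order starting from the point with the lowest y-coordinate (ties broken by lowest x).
Hull (CCW) = [(-3, -10), (8, 3), (-5, 1), (-9, -8)]

Graham scan procedure:
  1. Find the pivot p₀ = point with lowest y (tie → lowest x): (-3, -10).
  2. Sort the remaining points by polar angle around p₀.
  3. Walk through sorted points, maintaining a stack; pop the top while the last three entries make a non-left turn (cross product ≤ 0).
  4. Final stack is the convex hull in CCW order: (-3, -10), (8, 3), (-5, 1), (-9, -8).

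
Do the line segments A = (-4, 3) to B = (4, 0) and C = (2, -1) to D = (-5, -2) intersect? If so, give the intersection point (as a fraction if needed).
No (intersection of containing lines falls outside at least one segment)

Parametrize and solve: t = 34/29, s = -14/29. At least one of these is outside [0, 1], so the segments do not intersect.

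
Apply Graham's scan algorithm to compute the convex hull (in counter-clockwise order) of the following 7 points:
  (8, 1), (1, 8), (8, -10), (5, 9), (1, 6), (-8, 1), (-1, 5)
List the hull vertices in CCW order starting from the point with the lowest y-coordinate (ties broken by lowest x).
Hull (CCW) = [(8, -10), (8, 1), (5, 9), (1, 8), (-8, 1)]

Graham scan procedure:
  1. Find the pivot p₀ = point with lowest y (tie → lowest x): (8, -10).
  2. Sort the remaining points by polar angle around p₀.
  3. Walk through sorted points, maintaining a stack; pop the top while the last three entries make a non-left turn (cross product ≤ 0).
  4. Final stack is the convex hull in CCW order: (8, -10), (8, 1), (5, 9), (1, 8), (-8, 1).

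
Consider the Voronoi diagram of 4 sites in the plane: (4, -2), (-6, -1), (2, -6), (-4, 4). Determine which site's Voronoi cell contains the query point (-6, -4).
Nearest site = (-6, -1)

The Voronoi cell of site s contains exactly those query points closer to s than to any other site. Compute squared distances from q = (-6, -4) to each site:
  (-6 − -6)² + (-1 − -4)² = 9
  (-4 − -6)² + (4 − -4)² = 68
  (2 − -6)² + (-6 − -4)² = 68
  (4 − -6)² + (-2 − -4)² = 104
Minimum is attained by (-6, -1), so q lies in its Voronoi cell.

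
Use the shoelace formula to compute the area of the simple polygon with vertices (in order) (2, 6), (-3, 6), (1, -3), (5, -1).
Area = 79/2

Shoelace formula: Area = (1/2) |Σ_i (x_i · y_{i+1} − x_{i+1} · y_i)| (indices mod n). Compute each cross term:
  (2)(6) − (-3)(6) = 30
  (-3)(-3) − (1)(6) = 3
  (1)(-1) − (5)(-3) = 14
  (5)(6) − (2)(-1) = 32
Sum = 79, so (signed) Area = 79/2 = 79/2, |Area| = 79/2.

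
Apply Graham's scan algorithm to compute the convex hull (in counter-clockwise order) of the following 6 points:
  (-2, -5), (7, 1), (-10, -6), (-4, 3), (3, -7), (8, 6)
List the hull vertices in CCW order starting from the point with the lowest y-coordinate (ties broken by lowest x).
Hull (CCW) = [(3, -7), (7, 1), (8, 6), (-4, 3), (-10, -6)]

Graham scan procedure:
  1. Find the pivot p₀ = point with lowest y (tie → lowest x): (3, -7).
  2. Sort the remaining points by polar angle around p₀.
  3. Walk through sorted points, maintaining a stack; pop the top while the last three entries make a non-left turn (cross product ≤ 0).
  4. Final stack is the convex hull in CCW order: (3, -7), (7, 1), (8, 6), (-4, 3), (-10, -6).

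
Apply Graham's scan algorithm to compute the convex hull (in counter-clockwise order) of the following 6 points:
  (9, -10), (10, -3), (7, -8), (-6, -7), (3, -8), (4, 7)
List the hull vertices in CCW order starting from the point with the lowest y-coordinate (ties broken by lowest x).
Hull (CCW) = [(9, -10), (10, -3), (4, 7), (-6, -7)]

Graham scan procedure:
  1. Find the pivot p₀ = point with lowest y (tie → lowest x): (9, -10).
  2. Sort the remaining points by polar angle around p₀.
  3. Walk through sorted points, maintaining a stack; pop the top while the last three entries make a non-left turn (cross product ≤ 0).
  4. Final stack is the convex hull in CCW order: (9, -10), (10, -3), (4, 7), (-6, -7).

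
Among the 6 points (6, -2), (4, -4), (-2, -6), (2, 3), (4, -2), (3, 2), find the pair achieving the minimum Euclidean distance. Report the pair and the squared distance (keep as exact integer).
Pair = ((2, 3), (3, 2)); squared distance = 2

Compute all C(6, 2) = 15 pairwise squared distances (x_i − x_j)² + (y_i − y_j)². The minimum is 2, attained by the pair ((2, 3), (3, 2)).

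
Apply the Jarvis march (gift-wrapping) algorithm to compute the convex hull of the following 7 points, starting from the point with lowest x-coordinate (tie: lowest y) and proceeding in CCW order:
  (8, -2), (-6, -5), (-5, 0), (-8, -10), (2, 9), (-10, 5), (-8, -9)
Hull (CCW) = [(-10, 5), (-8, -10), (8, -2), (2, 9)]

Jarvis march: at each step, from the current hull vertex p, select the next vertex q as the point such that every other point lies strictly to the left of (or on) the directed line p → q. (Equivalently: for every other point r, the cross product (q − p) × (r − p) ≥ 0.)
Starting point (lowest x, tie lowest y): (-10, 5). Wrap until returning to start. Resulting hull: (-10, 5), (-8, -10), (8, -2), (2, 9).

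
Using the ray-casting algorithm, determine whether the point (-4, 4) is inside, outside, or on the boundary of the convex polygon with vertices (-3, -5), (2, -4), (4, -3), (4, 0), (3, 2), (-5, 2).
The point (-4, 4) lies strictly outside the polygon

Cast a horizontal ray to the right from the query point and count how many polygon edges it crosses (each edge strictly once or zero times, handled with the usual half-open convention). 
Parity of crossings → even ⇒ outside.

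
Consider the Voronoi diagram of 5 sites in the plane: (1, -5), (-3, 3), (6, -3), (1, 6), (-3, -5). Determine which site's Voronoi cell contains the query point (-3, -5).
Nearest site = (-3, -5)

The Voronoi cell of site s contains exactly those query points closer to s than to any other site. Compute squared distances from q = (-3, -5) to each site:
  (-3 − -3)² + (-5 − -5)² = 0
  (1 − -3)² + (-5 − -5)² = 16
  (-3 − -3)² + (3 − -5)² = 64
  (6 − -3)² + (-3 − -5)² = 85
  (1 − -3)² + (6 − -5)² = 137
Minimum is attained by (-3, -5), so q lies in its Voronoi cell.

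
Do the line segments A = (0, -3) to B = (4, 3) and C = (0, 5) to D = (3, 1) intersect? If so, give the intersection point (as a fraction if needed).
Yes; intersection at (48/17, 21/17) (t = 12/17 on AB, s = 16/17 on CD)

Parametrize AB as A + t(B − A) = (0 + 4 t, -3 + 6 t) and CD as C + s(D − C) = (0 + 3 s, 5 + -4 s). Solve the linear system for (t, s). Determinant = 34 ≠ 0, so a unique intersection of the containing lines exists. Solution: t = 12/17, s = 16/17 — both in [0, 1], so the segments cross. Intersection point: (48/17, 21/17).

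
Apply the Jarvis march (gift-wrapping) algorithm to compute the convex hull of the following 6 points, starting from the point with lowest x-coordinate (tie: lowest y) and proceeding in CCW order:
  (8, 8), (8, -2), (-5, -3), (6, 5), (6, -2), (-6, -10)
Hull (CCW) = [(-6, -10), (8, -2), (8, 8), (-5, -3)]

Jarvis march: at each step, from the current hull vertex p, select the next vertex q as the point such that every other point lies strictly to the left of (or on) the directed line p → q. (Equivalently: for every other point r, the cross product (q − p) × (r − p) ≥ 0.)
Starting point (lowest x, tie lowest y): (-6, -10). Wrap until returning to start. Resulting hull: (-6, -10), (8, -2), (8, 8), (-5, -3).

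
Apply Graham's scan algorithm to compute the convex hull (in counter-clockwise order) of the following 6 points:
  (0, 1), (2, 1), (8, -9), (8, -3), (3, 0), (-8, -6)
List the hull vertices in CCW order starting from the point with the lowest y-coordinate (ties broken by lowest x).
Hull (CCW) = [(8, -9), (8, -3), (2, 1), (0, 1), (-8, -6)]

Graham scan procedure:
  1. Find the pivot p₀ = point with lowest y (tie → lowest x): (8, -9).
  2. Sort the remaining points by polar angle around p₀.
  3. Walk through sorted points, maintaining a stack; pop the top while the last three entries make a non-left turn (cross product ≤ 0).
  4. Final stack is the convex hull in CCW order: (8, -9), (8, -3), (2, 1), (0, 1), (-8, -6).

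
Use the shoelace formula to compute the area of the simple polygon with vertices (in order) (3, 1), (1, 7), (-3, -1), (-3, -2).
Area = 23

Shoelace formula: Area = (1/2) |Σ_i (x_i · y_{i+1} − x_{i+1} · y_i)| (indices mod n). Compute each cross term:
  (3)(7) − (1)(1) = 20
  (1)(-1) − (-3)(7) = 20
  (-3)(-2) − (-3)(-1) = 3
  (-3)(1) − (3)(-2) = 3
Sum = 46, so (signed) Area = 46/2 = 23, |Area| = 23.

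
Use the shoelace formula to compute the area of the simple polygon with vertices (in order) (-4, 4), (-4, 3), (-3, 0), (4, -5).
Area = 12

Shoelace formula: Area = (1/2) |Σ_i (x_i · y_{i+1} − x_{i+1} · y_i)| (indices mod n). Compute each cross term:
  (-4)(3) − (-4)(4) = 4
  (-4)(0) − (-3)(3) = 9
  (-3)(-5) − (4)(0) = 15
  (4)(4) − (-4)(-5) = -4
Sum = 24, so (signed) Area = 24/2 = 12, |Area| = 12.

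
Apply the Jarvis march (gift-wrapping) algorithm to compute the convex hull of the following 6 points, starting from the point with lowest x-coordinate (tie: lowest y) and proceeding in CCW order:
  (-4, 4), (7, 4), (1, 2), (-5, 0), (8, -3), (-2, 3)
Hull (CCW) = [(-5, 0), (8, -3), (7, 4), (-4, 4)]

Jarvis march: at each step, from the current hull vertex p, select the next vertex q as the point such that every other point lies strictly to the left of (or on) the directed line p → q. (Equivalently: for every other point r, the cross product (q − p) × (r − p) ≥ 0.)
Starting point (lowest x, tie lowest y): (-5, 0). Wrap until returning to start. Resulting hull: (-5, 0), (8, -3), (7, 4), (-4, 4).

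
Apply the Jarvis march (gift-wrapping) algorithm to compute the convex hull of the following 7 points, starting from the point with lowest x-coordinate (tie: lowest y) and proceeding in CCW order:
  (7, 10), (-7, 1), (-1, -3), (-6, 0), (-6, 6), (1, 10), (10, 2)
Hull (CCW) = [(-7, 1), (-6, 0), (-1, -3), (10, 2), (7, 10), (1, 10), (-6, 6)]

Jarvis march: at each step, from the current hull vertex p, select the next vertex q as the point such that every other point lies strictly to the left of (or on) the directed line p → q. (Equivalently: for every other point r, the cross product (q − p) × (r − p) ≥ 0.)
Starting point (lowest x, tie lowest y): (-7, 1). Wrap until returning to start. Resulting hull: (-7, 1), (-6, 0), (-1, -3), (10, 2), (7, 10), (1, 10), (-6, 6).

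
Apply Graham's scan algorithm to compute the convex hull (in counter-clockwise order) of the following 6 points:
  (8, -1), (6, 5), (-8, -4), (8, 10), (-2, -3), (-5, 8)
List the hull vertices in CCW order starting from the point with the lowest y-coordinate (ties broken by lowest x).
Hull (CCW) = [(-8, -4), (-2, -3), (8, -1), (8, 10), (-5, 8)]

Graham scan procedure:
  1. Find the pivot p₀ = point with lowest y (tie → lowest x): (-8, -4).
  2. Sort the remaining points by polar angle around p₀.
  3. Walk through sorted points, maintaining a stack; pop the top while the last three entries make a non-left turn (cross product ≤ 0).
  4. Final stack is the convex hull in CCW order: (-8, -4), (-2, -3), (8, -1), (8, 10), (-5, 8).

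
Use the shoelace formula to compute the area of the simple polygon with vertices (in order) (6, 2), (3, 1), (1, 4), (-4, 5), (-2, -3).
Area = 34

Shoelace formula: Area = (1/2) |Σ_i (x_i · y_{i+1} − x_{i+1} · y_i)| (indices mod n). Compute each cross term:
  (6)(1) − (3)(2) = 0
  (3)(4) − (1)(1) = 11
  (1)(5) − (-4)(4) = 21
  (-4)(-3) − (-2)(5) = 22
  (-2)(2) − (6)(-3) = 14
Sum = 68, so (signed) Area = 68/2 = 34, |Area| = 34.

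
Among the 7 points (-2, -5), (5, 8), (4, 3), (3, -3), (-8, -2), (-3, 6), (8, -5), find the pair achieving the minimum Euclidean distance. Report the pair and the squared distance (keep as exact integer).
Pair = ((5, 8), (4, 3)); squared distance = 26

Compute all C(7, 2) = 21 pairwise squared distances (x_i − x_j)² + (y_i − y_j)². The minimum is 26, attained by the pair ((5, 8), (4, 3)).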